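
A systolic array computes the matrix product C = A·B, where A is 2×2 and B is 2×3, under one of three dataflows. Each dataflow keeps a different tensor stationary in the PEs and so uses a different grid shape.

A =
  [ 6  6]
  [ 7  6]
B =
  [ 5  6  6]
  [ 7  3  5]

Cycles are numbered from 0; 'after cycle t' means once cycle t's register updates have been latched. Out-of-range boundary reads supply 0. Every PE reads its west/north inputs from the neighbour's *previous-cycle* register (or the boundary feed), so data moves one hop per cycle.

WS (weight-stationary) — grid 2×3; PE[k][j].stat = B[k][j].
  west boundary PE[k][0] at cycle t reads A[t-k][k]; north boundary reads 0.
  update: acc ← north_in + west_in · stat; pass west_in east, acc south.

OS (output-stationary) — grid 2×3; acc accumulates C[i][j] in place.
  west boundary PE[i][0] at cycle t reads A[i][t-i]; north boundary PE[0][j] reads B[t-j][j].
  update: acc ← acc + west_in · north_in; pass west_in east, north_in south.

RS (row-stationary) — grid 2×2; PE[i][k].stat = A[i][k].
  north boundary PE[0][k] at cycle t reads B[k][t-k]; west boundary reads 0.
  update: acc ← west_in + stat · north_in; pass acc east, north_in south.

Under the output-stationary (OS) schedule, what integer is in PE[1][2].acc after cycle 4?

OS on a 2×3 grid — tracing PE[1][2] and its feeders:
  after 0 — PE[0][2] acc=0, pass-E 0, pass-S 0
  after 0 — PE[1][1] acc=0, pass-E 0, pass-S 0
  after 0 — PE[1][2] acc=0, pass-E 0, pass-S 0
  after 1 — PE[0][2] acc=0, pass-E 0, pass-S 0
  after 1 — PE[1][1] acc=0, pass-E 0, pass-S 0
  after 1 — PE[1][2] acc=0, pass-E 0, pass-S 0
  after 2 — PE[0][2] acc=36, pass-E 6, pass-S 6
  after 2 — PE[1][1] acc=42, pass-E 7, pass-S 6
  after 2 — PE[1][2] acc=0, pass-E 0, pass-S 0
  after 3 — PE[0][2] acc=66, pass-E 6, pass-S 5
  after 3 — PE[1][1] acc=60, pass-E 6, pass-S 3
  after 3 — PE[1][2] acc=42, pass-E 7, pass-S 6
  after 4 — PE[0][2] acc=66, pass-E 0, pass-S 0
  after 4 — PE[1][1] acc=60, pass-E 0, pass-S 0
  after 4 — PE[1][2] acc=72, pass-E 6, pass-S 5

PE[1][2].acc = 72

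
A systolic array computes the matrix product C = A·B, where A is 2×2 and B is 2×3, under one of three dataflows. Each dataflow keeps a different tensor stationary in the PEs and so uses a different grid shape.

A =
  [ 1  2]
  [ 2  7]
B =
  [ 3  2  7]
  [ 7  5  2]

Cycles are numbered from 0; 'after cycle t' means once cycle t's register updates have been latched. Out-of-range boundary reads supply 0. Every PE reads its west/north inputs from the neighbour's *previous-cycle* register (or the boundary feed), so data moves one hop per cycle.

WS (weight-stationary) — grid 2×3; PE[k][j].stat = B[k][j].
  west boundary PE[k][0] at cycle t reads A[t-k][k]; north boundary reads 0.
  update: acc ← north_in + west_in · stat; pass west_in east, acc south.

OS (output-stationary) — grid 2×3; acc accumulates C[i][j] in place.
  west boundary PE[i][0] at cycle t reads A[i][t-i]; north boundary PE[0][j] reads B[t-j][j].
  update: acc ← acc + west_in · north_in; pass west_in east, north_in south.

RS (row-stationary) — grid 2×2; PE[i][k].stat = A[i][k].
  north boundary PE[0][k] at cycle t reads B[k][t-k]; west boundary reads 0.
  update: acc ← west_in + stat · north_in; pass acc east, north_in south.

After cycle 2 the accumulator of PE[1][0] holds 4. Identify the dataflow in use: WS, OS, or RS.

Under WS (2×3), PE[1][0]:
  t=0 PE[1][0]: acc=0 h=0 v=0
  t=1 PE[1][0]: acc=17 h=2 v=17
  t=2 PE[1][0]: acc=55 h=7 v=55
Under OS (2×3), PE[1][0]:
  t=0 PE[1][0]: acc=0 h=0 v=0
  t=1 PE[1][0]: acc=6 h=2 v=3
  t=2 PE[1][0]: acc=55 h=7 v=7
Under RS (2×2), PE[1][0]:
  t=0 PE[1][0]: acc=0 h=0 v=0
  t=1 PE[1][0]: acc=6 h=6 v=3
  t=2 PE[1][0]: acc=4 h=4 v=2

dataflow = RS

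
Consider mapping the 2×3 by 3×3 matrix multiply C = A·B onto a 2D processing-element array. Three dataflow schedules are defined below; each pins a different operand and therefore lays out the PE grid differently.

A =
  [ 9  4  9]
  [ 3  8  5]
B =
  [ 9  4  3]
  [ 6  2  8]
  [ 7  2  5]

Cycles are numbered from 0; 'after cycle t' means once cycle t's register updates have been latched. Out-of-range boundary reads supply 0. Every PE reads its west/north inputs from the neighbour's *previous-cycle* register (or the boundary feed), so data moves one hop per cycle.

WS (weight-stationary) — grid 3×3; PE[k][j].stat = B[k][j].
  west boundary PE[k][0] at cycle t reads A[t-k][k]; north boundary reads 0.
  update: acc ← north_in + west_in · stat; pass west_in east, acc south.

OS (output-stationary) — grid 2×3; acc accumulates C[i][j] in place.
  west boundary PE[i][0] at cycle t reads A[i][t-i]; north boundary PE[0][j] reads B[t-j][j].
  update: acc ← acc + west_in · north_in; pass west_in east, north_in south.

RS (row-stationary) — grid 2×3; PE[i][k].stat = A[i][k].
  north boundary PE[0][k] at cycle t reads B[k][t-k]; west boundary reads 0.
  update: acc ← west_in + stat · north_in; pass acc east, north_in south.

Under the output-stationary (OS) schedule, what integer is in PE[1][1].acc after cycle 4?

PE[1][1].acc = 38

Tracing OS — 2×3 array, target PE[1][1]:
  c0 r0c1: 0 / 0 / 0
  c0 r1c0: 0 / 0 / 0
  c0 r1c1: 0 / 0 / 0
  c1 r0c1: 36 / 9 / 4
  c1 r1c0: 27 / 3 / 9
  c1 r1c1: 0 / 0 / 0
  c2 r0c1: 44 / 4 / 2
  c2 r1c0: 75 / 8 / 6
  c2 r1c1: 12 / 3 / 4
  c3 r0c1: 62 / 9 / 2
  c3 r1c0: 110 / 5 / 7
  c3 r1c1: 28 / 8 / 2
  c4 r0c1: 62 / 0 / 0
  c4 r1c0: 110 / 0 / 0
  c4 r1c1: 38 / 5 / 2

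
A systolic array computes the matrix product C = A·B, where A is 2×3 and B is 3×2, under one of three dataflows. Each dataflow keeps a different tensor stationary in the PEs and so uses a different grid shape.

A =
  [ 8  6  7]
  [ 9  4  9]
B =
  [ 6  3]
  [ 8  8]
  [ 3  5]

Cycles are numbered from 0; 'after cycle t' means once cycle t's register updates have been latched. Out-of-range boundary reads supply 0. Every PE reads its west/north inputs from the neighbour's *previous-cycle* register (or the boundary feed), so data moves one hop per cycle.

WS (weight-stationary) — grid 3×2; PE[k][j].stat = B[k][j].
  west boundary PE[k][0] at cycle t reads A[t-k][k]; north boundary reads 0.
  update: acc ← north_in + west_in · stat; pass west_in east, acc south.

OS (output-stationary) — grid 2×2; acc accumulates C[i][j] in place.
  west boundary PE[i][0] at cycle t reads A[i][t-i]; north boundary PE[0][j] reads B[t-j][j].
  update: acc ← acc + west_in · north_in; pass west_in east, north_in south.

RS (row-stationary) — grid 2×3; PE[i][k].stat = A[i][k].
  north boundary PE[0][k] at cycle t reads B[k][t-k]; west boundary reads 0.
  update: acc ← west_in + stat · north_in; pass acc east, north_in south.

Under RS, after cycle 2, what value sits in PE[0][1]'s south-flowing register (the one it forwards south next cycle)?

register = 8

RS on a 2×3 grid — tracing PE[0][1] and its feeders:
  c0 r0c0: 48 / 48 / 6
  c0 r0c1: 0 / 0 / 0
  c1 r0c0: 24 / 24 / 3
  c1 r0c1: 96 / 96 / 8
  c2 r0c0: 0 / 0 / 0
  c2 r0c1: 72 / 72 / 8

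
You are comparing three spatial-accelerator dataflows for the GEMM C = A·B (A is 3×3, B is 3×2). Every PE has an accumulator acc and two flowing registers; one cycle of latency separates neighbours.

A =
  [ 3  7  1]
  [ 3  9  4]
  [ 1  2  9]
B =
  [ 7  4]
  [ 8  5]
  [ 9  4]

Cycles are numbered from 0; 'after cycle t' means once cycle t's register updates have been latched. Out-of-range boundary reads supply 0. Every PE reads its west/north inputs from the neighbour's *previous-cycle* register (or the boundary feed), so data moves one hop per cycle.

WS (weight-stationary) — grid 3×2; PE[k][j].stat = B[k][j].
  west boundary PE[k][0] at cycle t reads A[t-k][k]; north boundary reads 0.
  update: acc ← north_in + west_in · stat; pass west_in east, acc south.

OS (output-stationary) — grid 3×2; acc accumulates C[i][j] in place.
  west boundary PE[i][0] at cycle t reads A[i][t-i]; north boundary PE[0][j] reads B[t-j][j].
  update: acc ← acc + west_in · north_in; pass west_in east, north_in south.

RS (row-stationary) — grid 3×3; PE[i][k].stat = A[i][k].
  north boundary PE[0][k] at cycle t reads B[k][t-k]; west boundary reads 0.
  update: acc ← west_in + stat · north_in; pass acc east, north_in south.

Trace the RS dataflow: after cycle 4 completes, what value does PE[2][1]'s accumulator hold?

Tracing RS — 3×3 array, target PE[2][1]:
  step 0 · PE1,1: acc=0; fwd→0 fwd↓0
  step 0 · PE2,0: acc=0; fwd→0 fwd↓0
  step 0 · PE2,1: acc=0; fwd→0 fwd↓0
  step 1 · PE1,1: acc=0; fwd→0 fwd↓0
  step 1 · PE2,0: acc=0; fwd→0 fwd↓0
  step 1 · PE2,1: acc=0; fwd→0 fwd↓0
  step 2 · PE1,1: acc=93; fwd→93 fwd↓8
  step 2 · PE2,0: acc=7; fwd→7 fwd↓7
  step 2 · PE2,1: acc=0; fwd→0 fwd↓0
  step 3 · PE1,1: acc=57; fwd→57 fwd↓5
  step 3 · PE2,0: acc=4; fwd→4 fwd↓4
  step 3 · PE2,1: acc=23; fwd→23 fwd↓8
  step 4 · PE1,1: acc=0; fwd→0 fwd↓0
  step 4 · PE2,0: acc=0; fwd→0 fwd↓0
  step 4 · PE2,1: acc=14; fwd→14 fwd↓5

PE[2][1].acc = 14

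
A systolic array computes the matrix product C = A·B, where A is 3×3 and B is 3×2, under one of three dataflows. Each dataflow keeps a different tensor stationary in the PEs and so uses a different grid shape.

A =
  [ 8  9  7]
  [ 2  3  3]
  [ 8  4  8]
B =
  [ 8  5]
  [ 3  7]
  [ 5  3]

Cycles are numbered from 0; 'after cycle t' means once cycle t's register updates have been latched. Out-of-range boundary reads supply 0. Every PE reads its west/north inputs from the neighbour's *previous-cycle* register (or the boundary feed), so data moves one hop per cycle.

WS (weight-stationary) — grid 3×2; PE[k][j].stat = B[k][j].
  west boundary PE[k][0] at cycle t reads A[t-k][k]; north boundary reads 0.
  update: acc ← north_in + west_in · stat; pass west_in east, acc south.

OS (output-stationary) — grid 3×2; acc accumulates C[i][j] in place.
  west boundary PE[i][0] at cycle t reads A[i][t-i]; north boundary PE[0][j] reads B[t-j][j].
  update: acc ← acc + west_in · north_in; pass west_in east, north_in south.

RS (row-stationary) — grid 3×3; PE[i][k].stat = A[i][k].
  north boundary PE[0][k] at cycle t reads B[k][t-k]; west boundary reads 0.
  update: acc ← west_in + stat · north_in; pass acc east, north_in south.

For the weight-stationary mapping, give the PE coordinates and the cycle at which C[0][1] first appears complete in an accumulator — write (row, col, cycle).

Under WS, C[0][1] lands at PE[2][1]:
  [0] (2,1) acc=0 (h:0 v:0)
  [1] (2,1) acc=0 (h:0 v:0)
  [2] (2,1) acc=0 (h:0 v:0)
  [3] (2,1) acc=124 (h:7 v:124)

(row, col, cycle) = (2, 1, 3)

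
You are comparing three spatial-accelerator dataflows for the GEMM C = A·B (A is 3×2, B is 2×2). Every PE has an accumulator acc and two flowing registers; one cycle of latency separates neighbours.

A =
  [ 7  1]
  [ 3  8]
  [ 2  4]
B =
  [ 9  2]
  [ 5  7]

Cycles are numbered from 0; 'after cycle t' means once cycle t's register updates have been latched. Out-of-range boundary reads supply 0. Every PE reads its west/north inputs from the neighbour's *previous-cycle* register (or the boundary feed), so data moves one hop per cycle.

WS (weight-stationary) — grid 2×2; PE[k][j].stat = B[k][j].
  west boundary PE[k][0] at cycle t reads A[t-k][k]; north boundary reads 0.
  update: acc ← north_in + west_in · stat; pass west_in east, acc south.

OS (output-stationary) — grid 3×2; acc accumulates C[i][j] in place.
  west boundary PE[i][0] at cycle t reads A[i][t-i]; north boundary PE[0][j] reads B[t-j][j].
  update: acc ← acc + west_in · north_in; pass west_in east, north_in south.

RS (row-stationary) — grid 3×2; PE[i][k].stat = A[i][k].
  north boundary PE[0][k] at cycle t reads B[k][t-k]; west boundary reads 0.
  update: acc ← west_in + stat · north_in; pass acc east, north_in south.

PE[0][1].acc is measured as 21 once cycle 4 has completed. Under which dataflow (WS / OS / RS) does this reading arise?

dataflow = OS

WS [2×2] PE[0][1] across cycles:
  t=0 PE[0][1]: acc=0 h=0 v=0
  t=1 PE[0][1]: acc=14 h=7 v=14
  t=2 PE[0][1]: acc=6 h=3 v=6
  t=3 PE[0][1]: acc=4 h=2 v=4
  t=4 PE[0][1]: acc=0 h=0 v=0
OS [3×2] PE[0][1] across cycles:
  t=0 PE[0][1]: acc=0 h=0 v=0
  t=1 PE[0][1]: acc=14 h=7 v=2
  t=2 PE[0][1]: acc=21 h=1 v=7
  t=3 PE[0][1]: acc=21 h=0 v=0
  t=4 PE[0][1]: acc=21 h=0 v=0
RS [3×2] PE[0][1] across cycles:
  t=0 PE[0][1]: acc=0 h=0 v=0
  t=1 PE[0][1]: acc=68 h=68 v=5
  t=2 PE[0][1]: acc=21 h=21 v=7
  t=3 PE[0][1]: acc=0 h=0 v=0
  t=4 PE[0][1]: acc=0 h=0 v=0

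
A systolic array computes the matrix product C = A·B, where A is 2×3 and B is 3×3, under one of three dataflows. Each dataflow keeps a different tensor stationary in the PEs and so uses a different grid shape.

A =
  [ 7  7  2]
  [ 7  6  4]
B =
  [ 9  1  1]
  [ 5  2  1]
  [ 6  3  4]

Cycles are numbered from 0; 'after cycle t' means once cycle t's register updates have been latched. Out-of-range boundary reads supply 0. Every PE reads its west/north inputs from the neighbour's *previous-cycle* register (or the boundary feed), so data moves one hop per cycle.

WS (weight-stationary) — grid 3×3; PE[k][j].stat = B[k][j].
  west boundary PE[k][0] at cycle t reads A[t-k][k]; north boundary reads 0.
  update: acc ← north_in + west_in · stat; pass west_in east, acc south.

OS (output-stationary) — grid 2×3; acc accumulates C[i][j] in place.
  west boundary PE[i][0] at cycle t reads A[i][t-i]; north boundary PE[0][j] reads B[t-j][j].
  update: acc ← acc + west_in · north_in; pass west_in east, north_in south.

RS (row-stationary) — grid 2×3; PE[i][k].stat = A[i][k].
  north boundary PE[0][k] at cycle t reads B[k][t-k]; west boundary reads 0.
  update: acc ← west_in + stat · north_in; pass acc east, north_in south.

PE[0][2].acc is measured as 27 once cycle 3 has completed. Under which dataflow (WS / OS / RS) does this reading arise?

— WS: 3×3; PE[0][2] trace:
  cycle 0: PE[0][2] → acc 0, east 0, south 0
  cycle 1: PE[0][2] → acc 0, east 0, south 0
  cycle 2: PE[0][2] → acc 7, east 7, south 7
  cycle 3: PE[0][2] → acc 7, east 7, south 7
— OS: 2×3; PE[0][2] trace:
  cycle 0: PE[0][2] → acc 0, east 0, south 0
  cycle 1: PE[0][2] → acc 0, east 0, south 0
  cycle 2: PE[0][2] → acc 7, east 7, south 1
  cycle 3: PE[0][2] → acc 14, east 7, south 1
— RS: 2×3; PE[0][2] trace:
  cycle 0: PE[0][2] → acc 0, east 0, south 0
  cycle 1: PE[0][2] → acc 0, east 0, south 0
  cycle 2: PE[0][2] → acc 110, east 110, south 6
  cycle 3: PE[0][2] → acc 27, east 27, south 3

dataflow = RS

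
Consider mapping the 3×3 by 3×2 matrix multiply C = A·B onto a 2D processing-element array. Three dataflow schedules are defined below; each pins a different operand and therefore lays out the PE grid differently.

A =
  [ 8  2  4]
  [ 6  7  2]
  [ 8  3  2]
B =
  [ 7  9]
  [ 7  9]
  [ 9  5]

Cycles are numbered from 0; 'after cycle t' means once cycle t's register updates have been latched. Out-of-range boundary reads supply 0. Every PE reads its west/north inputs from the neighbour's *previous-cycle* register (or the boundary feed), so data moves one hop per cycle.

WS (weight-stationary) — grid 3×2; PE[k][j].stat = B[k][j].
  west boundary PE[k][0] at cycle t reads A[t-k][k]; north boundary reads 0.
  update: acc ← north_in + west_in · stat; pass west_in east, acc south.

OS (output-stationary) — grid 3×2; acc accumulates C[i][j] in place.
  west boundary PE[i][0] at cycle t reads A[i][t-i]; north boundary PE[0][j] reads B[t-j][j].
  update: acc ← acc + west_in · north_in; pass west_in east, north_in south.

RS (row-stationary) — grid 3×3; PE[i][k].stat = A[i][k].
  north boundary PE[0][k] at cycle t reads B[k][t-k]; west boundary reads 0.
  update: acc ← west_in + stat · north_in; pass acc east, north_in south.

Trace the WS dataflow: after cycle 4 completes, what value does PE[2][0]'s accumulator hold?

PE[2][0].acc = 95

WS on a 3×2 grid — tracing PE[2][0] and its feeders:
  after 0 — PE[1][0] acc=0, pass-E 0, pass-S 0
  after 0 — PE[2][0] acc=0, pass-E 0, pass-S 0
  after 1 — PE[1][0] acc=70, pass-E 2, pass-S 70
  after 1 — PE[2][0] acc=0, pass-E 0, pass-S 0
  after 2 — PE[1][0] acc=91, pass-E 7, pass-S 91
  after 2 — PE[2][0] acc=106, pass-E 4, pass-S 106
  after 3 — PE[1][0] acc=77, pass-E 3, pass-S 77
  after 3 — PE[2][0] acc=109, pass-E 2, pass-S 109
  after 4 — PE[1][0] acc=0, pass-E 0, pass-S 0
  after 4 — PE[2][0] acc=95, pass-E 2, pass-S 95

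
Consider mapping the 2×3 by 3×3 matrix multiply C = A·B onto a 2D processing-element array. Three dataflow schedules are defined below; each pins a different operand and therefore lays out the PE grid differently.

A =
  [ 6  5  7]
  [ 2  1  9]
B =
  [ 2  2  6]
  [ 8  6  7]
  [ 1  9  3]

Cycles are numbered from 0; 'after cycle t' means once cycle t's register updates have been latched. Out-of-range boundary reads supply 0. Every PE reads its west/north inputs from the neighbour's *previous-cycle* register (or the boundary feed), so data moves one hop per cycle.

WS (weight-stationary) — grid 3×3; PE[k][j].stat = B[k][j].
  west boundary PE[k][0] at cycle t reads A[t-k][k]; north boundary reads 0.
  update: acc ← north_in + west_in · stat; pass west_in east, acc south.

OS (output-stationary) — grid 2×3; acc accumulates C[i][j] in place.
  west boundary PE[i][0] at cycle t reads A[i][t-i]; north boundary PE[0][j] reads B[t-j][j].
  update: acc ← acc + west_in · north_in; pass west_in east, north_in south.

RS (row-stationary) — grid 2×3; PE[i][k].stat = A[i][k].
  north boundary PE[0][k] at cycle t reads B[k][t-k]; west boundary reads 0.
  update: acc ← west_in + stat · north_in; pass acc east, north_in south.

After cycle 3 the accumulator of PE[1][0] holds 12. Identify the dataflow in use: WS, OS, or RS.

Under WS (3×3), PE[1][0]:
  after 0 — PE[1][0] acc=0, pass-E 0, pass-S 0
  after 1 — PE[1][0] acc=52, pass-E 5, pass-S 52
  after 2 — PE[1][0] acc=12, pass-E 1, pass-S 12
  after 3 — PE[1][0] acc=0, pass-E 0, pass-S 0
Under OS (2×3), PE[1][0]:
  after 0 — PE[1][0] acc=0, pass-E 0, pass-S 0
  after 1 — PE[1][0] acc=4, pass-E 2, pass-S 2
  after 2 — PE[1][0] acc=12, pass-E 1, pass-S 8
  after 3 — PE[1][0] acc=21, pass-E 9, pass-S 1
Under RS (2×3), PE[1][0]:
  after 0 — PE[1][0] acc=0, pass-E 0, pass-S 0
  after 1 — PE[1][0] acc=4, pass-E 4, pass-S 2
  after 2 — PE[1][0] acc=4, pass-E 4, pass-S 2
  after 3 — PE[1][0] acc=12, pass-E 12, pass-S 6

dataflow = RS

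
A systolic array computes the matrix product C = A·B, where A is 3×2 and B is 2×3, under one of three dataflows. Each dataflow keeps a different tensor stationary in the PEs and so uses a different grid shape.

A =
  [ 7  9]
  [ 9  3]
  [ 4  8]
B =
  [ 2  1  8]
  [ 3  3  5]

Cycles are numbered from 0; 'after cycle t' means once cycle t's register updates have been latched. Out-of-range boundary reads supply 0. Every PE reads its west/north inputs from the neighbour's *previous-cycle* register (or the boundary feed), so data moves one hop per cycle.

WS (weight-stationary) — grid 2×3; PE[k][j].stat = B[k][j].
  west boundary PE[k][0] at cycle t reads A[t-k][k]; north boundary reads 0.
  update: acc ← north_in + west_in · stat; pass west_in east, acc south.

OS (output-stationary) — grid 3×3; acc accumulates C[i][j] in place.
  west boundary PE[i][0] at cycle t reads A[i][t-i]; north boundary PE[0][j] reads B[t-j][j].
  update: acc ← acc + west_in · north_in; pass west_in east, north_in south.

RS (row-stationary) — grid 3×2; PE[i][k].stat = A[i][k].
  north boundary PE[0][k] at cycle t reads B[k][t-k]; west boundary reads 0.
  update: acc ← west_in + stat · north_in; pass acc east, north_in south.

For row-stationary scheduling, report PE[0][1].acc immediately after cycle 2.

PE[0][1].acc = 34

RS 3×2: PE[0][1] cycle-by-cycle (with neighbour feeds):
  @0  [0,0]  acc 14  |  →14  ↓2
  @0  [0,1]  acc 0  |  →0  ↓0
  @1  [0,0]  acc 7  |  →7  ↓1
  @1  [0,1]  acc 41  |  →41  ↓3
  @2  [0,0]  acc 56  |  →56  ↓8
  @2  [0,1]  acc 34  |  →34  ↓3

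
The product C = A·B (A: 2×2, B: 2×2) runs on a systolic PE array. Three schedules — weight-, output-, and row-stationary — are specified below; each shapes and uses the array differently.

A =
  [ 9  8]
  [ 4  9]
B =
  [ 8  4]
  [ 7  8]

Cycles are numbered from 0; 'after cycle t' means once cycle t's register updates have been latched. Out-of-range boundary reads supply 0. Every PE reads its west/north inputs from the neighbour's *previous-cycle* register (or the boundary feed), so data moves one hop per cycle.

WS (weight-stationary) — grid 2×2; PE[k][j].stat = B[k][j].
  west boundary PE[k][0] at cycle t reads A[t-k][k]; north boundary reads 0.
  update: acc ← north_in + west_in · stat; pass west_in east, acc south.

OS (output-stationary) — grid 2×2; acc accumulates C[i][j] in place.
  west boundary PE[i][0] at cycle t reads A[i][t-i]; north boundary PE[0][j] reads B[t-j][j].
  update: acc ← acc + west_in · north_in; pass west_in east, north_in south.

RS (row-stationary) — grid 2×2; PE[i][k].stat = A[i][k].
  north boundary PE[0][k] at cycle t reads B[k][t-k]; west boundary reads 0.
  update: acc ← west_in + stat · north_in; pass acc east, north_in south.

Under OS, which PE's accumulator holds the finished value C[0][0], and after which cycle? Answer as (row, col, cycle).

(row, col, cycle) = (0, 0, 1)

OS: C[0][0] accumulates in PE[0][0]:
  [0] (0,0) acc=72 (h:9 v:8)
  [1] (0,0) acc=128 (h:8 v:7)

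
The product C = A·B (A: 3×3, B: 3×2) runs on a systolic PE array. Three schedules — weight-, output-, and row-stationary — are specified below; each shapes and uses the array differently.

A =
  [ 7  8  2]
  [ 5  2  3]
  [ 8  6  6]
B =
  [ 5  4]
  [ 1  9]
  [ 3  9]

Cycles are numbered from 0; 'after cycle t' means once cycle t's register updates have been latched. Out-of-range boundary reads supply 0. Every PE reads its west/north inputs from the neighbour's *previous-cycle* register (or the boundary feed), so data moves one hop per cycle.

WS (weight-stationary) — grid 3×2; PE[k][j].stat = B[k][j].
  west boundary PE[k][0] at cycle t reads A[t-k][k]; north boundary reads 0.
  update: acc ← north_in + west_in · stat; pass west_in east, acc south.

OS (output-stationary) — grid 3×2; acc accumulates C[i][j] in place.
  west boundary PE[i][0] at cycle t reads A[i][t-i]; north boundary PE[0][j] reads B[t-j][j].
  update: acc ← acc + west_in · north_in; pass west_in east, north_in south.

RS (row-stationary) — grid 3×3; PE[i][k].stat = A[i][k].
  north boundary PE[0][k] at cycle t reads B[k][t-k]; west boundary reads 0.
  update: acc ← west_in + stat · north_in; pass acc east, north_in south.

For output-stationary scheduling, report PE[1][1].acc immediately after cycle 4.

PE[1][1].acc = 65

OS on a 3×2 grid — tracing PE[1][1] and its feeders:
  c0 r0c1: 0 / 0 / 0
  c0 r1c0: 0 / 0 / 0
  c0 r1c1: 0 / 0 / 0
  c1 r0c1: 28 / 7 / 4
  c1 r1c0: 25 / 5 / 5
  c1 r1c1: 0 / 0 / 0
  c2 r0c1: 100 / 8 / 9
  c2 r1c0: 27 / 2 / 1
  c2 r1c1: 20 / 5 / 4
  c3 r0c1: 118 / 2 / 9
  c3 r1c0: 36 / 3 / 3
  c3 r1c1: 38 / 2 / 9
  c4 r0c1: 118 / 0 / 0
  c4 r1c0: 36 / 0 / 0
  c4 r1c1: 65 / 3 / 9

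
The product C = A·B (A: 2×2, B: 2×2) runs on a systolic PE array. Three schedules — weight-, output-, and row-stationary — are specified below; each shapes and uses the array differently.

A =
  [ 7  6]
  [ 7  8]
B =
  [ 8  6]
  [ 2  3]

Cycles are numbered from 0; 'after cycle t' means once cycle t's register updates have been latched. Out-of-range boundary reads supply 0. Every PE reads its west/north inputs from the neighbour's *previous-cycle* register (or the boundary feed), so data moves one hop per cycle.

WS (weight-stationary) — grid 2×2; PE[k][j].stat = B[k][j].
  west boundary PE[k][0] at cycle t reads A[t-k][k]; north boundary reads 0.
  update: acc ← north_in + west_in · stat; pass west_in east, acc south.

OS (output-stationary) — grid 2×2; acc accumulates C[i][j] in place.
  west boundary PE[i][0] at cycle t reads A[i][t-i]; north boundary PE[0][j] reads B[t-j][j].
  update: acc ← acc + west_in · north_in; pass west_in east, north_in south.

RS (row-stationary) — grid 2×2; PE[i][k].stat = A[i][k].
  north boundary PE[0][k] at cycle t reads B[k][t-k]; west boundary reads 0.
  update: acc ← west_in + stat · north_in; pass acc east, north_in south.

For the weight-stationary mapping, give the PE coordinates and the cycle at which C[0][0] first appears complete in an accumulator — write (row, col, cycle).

WS: C[0][0] accumulates in PE[1][0]:
  0: (1,0).acc=0  regs=<0,0>
  1: (1,0).acc=68  regs=<6,68>

(row, col, cycle) = (1, 0, 1)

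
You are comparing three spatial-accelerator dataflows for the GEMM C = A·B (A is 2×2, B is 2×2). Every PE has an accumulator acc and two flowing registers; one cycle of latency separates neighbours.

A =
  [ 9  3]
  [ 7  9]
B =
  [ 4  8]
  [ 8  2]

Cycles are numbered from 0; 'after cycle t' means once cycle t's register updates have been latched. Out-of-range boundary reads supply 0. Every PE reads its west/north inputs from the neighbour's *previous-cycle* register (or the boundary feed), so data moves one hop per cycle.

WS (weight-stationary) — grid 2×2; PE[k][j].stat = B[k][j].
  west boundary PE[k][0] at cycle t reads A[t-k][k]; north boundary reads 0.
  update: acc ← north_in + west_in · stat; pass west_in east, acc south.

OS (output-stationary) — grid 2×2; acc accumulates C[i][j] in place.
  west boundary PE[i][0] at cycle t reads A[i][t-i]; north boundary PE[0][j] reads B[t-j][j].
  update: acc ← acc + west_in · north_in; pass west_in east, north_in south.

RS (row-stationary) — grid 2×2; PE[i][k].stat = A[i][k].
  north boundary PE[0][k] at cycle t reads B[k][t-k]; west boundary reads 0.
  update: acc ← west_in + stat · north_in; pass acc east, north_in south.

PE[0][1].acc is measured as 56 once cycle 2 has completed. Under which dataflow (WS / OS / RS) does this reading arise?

dataflow = WS

Under WS (2×2), PE[0][1]:
  after 0 — PE[0][1] acc=0, pass-E 0, pass-S 0
  after 1 — PE[0][1] acc=72, pass-E 9, pass-S 72
  after 2 — PE[0][1] acc=56, pass-E 7, pass-S 56
Under OS (2×2), PE[0][1]:
  after 0 — PE[0][1] acc=0, pass-E 0, pass-S 0
  after 1 — PE[0][1] acc=72, pass-E 9, pass-S 8
  after 2 — PE[0][1] acc=78, pass-E 3, pass-S 2
Under RS (2×2), PE[0][1]:
  after 0 — PE[0][1] acc=0, pass-E 0, pass-S 0
  after 1 — PE[0][1] acc=60, pass-E 60, pass-S 8
  after 2 — PE[0][1] acc=78, pass-E 78, pass-S 2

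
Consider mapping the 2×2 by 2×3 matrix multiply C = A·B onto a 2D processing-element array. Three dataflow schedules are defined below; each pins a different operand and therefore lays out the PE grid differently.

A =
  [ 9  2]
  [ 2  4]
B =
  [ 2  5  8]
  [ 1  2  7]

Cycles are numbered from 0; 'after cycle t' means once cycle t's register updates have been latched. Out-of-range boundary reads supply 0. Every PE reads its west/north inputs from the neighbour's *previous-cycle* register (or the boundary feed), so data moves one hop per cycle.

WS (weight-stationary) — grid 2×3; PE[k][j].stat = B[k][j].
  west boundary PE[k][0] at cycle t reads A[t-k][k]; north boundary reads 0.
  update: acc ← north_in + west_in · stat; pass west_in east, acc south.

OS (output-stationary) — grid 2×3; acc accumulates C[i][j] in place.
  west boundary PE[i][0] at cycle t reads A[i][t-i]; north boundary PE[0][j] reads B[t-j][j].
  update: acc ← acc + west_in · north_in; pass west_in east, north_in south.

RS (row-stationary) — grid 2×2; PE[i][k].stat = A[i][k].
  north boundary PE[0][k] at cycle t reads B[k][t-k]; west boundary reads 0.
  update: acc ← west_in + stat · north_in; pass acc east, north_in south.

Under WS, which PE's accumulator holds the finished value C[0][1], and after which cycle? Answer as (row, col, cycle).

(row, col, cycle) = (1, 1, 2)

WS — PE[1][1] is where C[0][1] collects:
  c0 r1c1: 0 / 0 / 0
  c1 r1c1: 0 / 0 / 0
  c2 r1c1: 49 / 2 / 49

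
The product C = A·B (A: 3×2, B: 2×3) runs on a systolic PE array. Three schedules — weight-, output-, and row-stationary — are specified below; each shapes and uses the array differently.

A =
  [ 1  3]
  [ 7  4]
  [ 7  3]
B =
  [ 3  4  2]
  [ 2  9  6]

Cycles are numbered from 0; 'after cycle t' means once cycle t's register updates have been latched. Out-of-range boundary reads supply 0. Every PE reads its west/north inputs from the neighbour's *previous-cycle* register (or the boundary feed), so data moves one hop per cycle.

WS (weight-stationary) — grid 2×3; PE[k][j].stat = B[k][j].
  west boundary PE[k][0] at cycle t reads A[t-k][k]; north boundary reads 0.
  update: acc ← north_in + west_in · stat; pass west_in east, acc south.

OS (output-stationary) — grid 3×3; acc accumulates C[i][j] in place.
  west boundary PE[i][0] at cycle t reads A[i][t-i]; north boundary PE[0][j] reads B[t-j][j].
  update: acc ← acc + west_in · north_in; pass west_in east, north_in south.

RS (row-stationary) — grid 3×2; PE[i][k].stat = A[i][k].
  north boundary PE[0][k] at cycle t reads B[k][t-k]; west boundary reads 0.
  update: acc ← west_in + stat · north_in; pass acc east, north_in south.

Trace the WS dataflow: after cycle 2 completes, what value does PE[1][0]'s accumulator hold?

Tracing WS — 2×3 array, target PE[1][0]:
  @0  [0,0]  acc 3  |  →1  ↓3
  @0  [1,0]  acc 0  |  →0  ↓0
  @1  [0,0]  acc 21  |  →7  ↓21
  @1  [1,0]  acc 9  |  →3  ↓9
  @2  [0,0]  acc 21  |  →7  ↓21
  @2  [1,0]  acc 29  |  →4  ↓29

PE[1][0].acc = 29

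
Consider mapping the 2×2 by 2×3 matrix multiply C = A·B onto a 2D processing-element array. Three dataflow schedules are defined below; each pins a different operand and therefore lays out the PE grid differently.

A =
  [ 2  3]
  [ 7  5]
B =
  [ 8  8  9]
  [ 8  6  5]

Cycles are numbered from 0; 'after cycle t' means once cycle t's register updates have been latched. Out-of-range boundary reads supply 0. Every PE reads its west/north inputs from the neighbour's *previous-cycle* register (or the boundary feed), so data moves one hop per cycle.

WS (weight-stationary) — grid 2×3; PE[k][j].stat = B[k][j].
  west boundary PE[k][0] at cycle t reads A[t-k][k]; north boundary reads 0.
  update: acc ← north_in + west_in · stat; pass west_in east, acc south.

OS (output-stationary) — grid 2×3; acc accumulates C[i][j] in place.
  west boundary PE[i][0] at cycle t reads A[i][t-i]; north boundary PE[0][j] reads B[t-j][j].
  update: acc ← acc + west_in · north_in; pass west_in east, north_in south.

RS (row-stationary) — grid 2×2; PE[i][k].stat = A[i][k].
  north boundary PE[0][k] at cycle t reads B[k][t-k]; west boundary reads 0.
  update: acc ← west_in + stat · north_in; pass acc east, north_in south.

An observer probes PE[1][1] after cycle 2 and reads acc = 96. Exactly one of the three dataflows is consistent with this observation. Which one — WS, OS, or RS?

WS [2×3] PE[1][1] across cycles:
  [0] (1,1) acc=0 (h:0 v:0)
  [1] (1,1) acc=0 (h:0 v:0)
  [2] (1,1) acc=34 (h:3 v:34)
OS [2×3] PE[1][1] across cycles:
  [0] (1,1) acc=0 (h:0 v:0)
  [1] (1,1) acc=0 (h:0 v:0)
  [2] (1,1) acc=56 (h:7 v:8)
RS [2×2] PE[1][1] across cycles:
  [0] (1,1) acc=0 (h:0 v:0)
  [1] (1,1) acc=0 (h:0 v:0)
  [2] (1,1) acc=96 (h:96 v:8)

dataflow = RS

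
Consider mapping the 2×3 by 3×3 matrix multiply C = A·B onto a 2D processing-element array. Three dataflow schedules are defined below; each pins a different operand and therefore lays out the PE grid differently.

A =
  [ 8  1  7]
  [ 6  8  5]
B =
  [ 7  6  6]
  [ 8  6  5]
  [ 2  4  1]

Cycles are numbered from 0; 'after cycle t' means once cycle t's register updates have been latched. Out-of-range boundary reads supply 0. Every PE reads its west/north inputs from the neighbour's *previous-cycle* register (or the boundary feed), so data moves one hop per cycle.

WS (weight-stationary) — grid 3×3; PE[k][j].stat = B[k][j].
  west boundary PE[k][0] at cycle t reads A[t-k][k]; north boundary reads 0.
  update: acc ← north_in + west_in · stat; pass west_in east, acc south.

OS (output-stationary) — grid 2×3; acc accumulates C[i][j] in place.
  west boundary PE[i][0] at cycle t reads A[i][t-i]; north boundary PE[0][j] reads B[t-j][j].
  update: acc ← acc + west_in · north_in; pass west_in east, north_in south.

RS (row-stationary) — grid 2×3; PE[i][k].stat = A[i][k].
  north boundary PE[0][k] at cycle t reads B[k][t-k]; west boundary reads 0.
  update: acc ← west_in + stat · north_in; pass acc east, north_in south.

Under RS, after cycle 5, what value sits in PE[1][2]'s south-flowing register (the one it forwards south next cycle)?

RS (2×3). Following PE[1][2] plus its west/north inputs:
  0: (0,2).acc=0  regs=<0,0>
  0: (1,1).acc=0  regs=<0,0>
  0: (1,2).acc=0  regs=<0,0>
  1: (0,2).acc=0  regs=<0,0>
  1: (1,1).acc=0  regs=<0,0>
  1: (1,2).acc=0  regs=<0,0>
  2: (0,2).acc=78  regs=<78,2>
  2: (1,1).acc=106  regs=<106,8>
  2: (1,2).acc=0  regs=<0,0>
  3: (0,2).acc=82  regs=<82,4>
  3: (1,1).acc=84  regs=<84,6>
  3: (1,2).acc=116  regs=<116,2>
  4: (0,2).acc=60  regs=<60,1>
  4: (1,1).acc=76  regs=<76,5>
  4: (1,2).acc=104  regs=<104,4>
  5: (0,2).acc=0  regs=<0,0>
  5: (1,1).acc=0  regs=<0,0>
  5: (1,2).acc=81  regs=<81,1>

register = 1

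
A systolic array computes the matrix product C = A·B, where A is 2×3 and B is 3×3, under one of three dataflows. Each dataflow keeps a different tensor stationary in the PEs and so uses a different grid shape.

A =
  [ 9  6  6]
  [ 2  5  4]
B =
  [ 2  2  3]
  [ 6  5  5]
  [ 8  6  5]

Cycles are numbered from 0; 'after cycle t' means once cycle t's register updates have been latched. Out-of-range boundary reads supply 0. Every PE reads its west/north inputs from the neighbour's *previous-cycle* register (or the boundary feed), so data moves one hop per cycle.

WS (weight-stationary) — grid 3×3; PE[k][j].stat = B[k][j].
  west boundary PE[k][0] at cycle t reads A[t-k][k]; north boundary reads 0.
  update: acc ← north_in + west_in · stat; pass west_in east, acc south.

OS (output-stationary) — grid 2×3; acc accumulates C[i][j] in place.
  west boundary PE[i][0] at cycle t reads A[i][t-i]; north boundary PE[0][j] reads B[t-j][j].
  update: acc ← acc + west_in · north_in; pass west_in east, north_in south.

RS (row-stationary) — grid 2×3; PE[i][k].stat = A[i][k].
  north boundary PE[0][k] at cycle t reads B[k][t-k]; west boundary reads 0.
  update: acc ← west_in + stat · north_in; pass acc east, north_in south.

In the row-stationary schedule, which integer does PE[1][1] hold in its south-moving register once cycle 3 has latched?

RS (2×3). Following PE[1][1] plus its west/north inputs:
  after 0 — PE[0][1] acc=0, pass-E 0, pass-S 0
  after 0 — PE[1][0] acc=0, pass-E 0, pass-S 0
  after 0 — PE[1][1] acc=0, pass-E 0, pass-S 0
  after 1 — PE[0][1] acc=54, pass-E 54, pass-S 6
  after 1 — PE[1][0] acc=4, pass-E 4, pass-S 2
  after 1 — PE[1][1] acc=0, pass-E 0, pass-S 0
  after 2 — PE[0][1] acc=48, pass-E 48, pass-S 5
  after 2 — PE[1][0] acc=4, pass-E 4, pass-S 2
  after 2 — PE[1][1] acc=34, pass-E 34, pass-S 6
  after 3 — PE[0][1] acc=57, pass-E 57, pass-S 5
  after 3 — PE[1][0] acc=6, pass-E 6, pass-S 3
  after 3 — PE[1][1] acc=29, pass-E 29, pass-S 5

register = 5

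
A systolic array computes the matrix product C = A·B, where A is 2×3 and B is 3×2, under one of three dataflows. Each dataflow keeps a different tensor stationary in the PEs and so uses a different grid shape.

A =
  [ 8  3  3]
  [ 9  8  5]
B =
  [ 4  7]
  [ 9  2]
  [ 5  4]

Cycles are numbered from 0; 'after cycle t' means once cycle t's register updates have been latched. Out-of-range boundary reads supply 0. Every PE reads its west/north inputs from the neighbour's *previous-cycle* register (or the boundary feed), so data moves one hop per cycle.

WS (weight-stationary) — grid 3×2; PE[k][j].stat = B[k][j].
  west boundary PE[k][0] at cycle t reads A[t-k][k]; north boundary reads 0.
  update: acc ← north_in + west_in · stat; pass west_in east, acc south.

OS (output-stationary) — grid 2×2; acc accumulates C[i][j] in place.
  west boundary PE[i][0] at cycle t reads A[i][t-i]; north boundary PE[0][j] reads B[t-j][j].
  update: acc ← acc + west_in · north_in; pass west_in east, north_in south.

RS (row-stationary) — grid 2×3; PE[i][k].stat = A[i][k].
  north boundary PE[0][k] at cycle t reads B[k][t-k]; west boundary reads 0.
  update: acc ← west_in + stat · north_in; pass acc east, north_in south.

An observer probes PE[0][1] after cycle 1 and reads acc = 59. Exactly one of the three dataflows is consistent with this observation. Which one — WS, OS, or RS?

WS [3×2] PE[0][1] across cycles:
  @0  [0,1]  acc 0  |  →0  ↓0
  @1  [0,1]  acc 56  |  →8  ↓56
OS [2×2] PE[0][1] across cycles:
  @0  [0,1]  acc 0  |  →0  ↓0
  @1  [0,1]  acc 56  |  →8  ↓7
RS [2×3] PE[0][1] across cycles:
  @0  [0,1]  acc 0  |  →0  ↓0
  @1  [0,1]  acc 59  |  →59  ↓9

dataflow = RS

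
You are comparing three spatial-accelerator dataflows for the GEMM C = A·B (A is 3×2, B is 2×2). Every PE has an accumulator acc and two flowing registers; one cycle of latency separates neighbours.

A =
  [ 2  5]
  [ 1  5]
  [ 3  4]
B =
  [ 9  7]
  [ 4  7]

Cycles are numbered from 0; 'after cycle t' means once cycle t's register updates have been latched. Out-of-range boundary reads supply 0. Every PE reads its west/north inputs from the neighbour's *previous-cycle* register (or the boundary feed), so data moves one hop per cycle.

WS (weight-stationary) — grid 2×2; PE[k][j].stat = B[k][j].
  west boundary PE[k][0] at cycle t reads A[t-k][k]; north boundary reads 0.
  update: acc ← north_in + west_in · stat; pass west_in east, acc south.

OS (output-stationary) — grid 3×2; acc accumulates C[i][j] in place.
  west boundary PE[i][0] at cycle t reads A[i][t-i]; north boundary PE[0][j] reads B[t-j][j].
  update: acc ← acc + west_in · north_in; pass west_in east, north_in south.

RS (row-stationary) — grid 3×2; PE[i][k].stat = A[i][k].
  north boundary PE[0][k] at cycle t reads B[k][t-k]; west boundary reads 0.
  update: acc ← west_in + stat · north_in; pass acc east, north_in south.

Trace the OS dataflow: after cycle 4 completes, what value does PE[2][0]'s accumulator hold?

PE[2][0].acc = 43

OS 3×2: PE[2][0] cycle-by-cycle (with neighbour feeds):
  @0  [1,0]  acc 0  |  →0  ↓0
  @0  [2,0]  acc 0  |  →0  ↓0
  @1  [1,0]  acc 9  |  →1  ↓9
  @1  [2,0]  acc 0  |  →0  ↓0
  @2  [1,0]  acc 29  |  →5  ↓4
  @2  [2,0]  acc 27  |  →3  ↓9
  @3  [1,0]  acc 29  |  →0  ↓0
  @3  [2,0]  acc 43  |  →4  ↓4
  @4  [1,0]  acc 29  |  →0  ↓0
  @4  [2,0]  acc 43  |  →0  ↓0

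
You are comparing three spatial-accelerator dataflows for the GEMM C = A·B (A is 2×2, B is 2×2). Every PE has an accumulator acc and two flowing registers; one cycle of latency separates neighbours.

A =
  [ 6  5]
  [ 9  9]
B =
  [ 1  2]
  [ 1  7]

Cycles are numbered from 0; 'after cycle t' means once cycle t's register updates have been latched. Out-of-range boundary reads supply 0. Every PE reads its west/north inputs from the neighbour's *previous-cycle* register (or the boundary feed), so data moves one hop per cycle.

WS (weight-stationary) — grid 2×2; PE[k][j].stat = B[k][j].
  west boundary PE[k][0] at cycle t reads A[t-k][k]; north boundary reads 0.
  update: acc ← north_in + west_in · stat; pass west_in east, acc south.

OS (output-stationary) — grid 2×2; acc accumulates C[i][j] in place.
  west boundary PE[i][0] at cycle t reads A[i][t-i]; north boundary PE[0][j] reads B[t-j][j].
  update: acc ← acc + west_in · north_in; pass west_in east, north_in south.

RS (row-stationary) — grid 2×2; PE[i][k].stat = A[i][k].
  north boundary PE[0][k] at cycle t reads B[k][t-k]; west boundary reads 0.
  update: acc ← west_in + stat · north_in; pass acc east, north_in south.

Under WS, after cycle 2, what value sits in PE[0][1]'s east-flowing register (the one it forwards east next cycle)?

register = 9

Tracing WS — 2×2 array, target PE[0][1]:
  [0] (0,0) acc=6 (h:6 v:6)
  [0] (0,1) acc=0 (h:0 v:0)
  [1] (0,0) acc=9 (h:9 v:9)
  [1] (0,1) acc=12 (h:6 v:12)
  [2] (0,0) acc=0 (h:0 v:0)
  [2] (0,1) acc=18 (h:9 v:18)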